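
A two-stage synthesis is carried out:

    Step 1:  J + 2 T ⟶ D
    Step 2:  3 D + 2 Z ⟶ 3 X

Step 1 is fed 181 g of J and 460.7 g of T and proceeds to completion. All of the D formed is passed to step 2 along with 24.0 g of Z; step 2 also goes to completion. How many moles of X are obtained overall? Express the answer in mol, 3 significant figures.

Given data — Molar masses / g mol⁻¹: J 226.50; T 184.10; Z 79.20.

Step 1:
n(J) = 181.0 / 226.50 = 0.7991 mol
n(T) = 460.7 / 184.10 = 2.502 mol
n/ν for J = 0.7991/1 = 0.7991
n/ν for T = 2.502/2 = 1.251
Smallest n/ν is J → limiting reagent.
n(D) produced = (1/1) × 0.7991 = 0.7991 mol
Step 2:
n(D) available = 0.7991 mol
n(Z) = 24.00 / 79.20 = 0.3030 mol
n/ν for D = 0.7991/3 = 0.2664
n/ν for Z = 0.3030/2 = 0.1515
Smallest n/ν is Z → limiting reagent.
n(X) = (3/2) × 0.3030 = 0.4545 mol

0.455 mol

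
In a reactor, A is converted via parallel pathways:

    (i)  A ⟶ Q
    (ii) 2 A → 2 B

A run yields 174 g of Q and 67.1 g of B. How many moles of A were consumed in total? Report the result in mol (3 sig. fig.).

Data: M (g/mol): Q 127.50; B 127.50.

n(Q) = 174 / 127.50 = 1.365 mol
n(B) = 67.1 / 127.50 = 0.5263 mol
n(A) via (i) = (1/1)×1.365 = 1.365 mol
n(A) via (ii) = (2/2)×0.5263 = 0.5263 mol
total n(A) = 1.365 + 0.5263 = 1.891 mol

1.89 mol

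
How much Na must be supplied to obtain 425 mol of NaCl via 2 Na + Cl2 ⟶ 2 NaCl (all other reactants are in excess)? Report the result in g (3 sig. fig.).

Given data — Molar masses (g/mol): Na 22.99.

n(NaCl) = 425.0 mol
n(Na) = (2/2) × 425.0 = 425.0 mol
mass = 425.0 × 22.99 = 9771 g

9770 g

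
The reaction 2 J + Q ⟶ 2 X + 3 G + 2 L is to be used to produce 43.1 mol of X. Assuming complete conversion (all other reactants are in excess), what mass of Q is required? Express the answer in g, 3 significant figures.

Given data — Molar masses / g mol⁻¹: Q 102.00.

n(X) = 43.10 mol
n(Q) = (1/2) × 43.10 = 21.55 mol
mass = 21.55 × 102.00 = 2198 g

2200 g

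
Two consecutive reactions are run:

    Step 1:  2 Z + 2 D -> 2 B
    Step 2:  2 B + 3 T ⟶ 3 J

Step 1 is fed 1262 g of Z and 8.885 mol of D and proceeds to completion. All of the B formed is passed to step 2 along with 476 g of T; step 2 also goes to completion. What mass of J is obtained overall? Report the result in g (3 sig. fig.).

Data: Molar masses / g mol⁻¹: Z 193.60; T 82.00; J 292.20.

Step 1:
n(Z) = 1262 / 193.60 = 6.519 mol
n(D) = 8.885 mol
n/ν for Z = 6.519/2 = 3.260
n/ν for D = 8.885/2 = 4.443
Smallest n/ν is Z → limiting reagent.
n(B) produced = (2/2) × 6.519 = 6.519 mol
Step 2:
n(B) available = 6.519 mol
n(T) = 476.0 / 82.00 = 5.805 mol
n/ν for B = 6.519/2 = 3.260
n/ν for T = 5.805/3 = 1.935
Smallest n/ν is T → limiting reagent.
n(J) = (3/3) × 5.805 = 5.805 mol
mass = 5.805 × 292.20 = 1696 g

1700 g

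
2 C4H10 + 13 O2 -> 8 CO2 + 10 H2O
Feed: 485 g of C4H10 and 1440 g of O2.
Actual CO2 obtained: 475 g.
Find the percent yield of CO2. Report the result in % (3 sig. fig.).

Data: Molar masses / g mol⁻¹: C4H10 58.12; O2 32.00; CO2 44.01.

39.0 %

n(C4H10) = 485.0 / 58.12 = 8.345 mol
n(O2) = 1440 / 32.00 = 45.00 mol
n/ν for C4H10 = 8.345/2 = 4.173
n/ν for O2 = 45.00/13 = 3.462
Smallest n/ν is O2 → limiting reagent.
theoretical n(CO2) = (8/13) × 45.00 = 27.69 mol → 1219 g
% yield = 475 / 1219 × 100 = 38.97 %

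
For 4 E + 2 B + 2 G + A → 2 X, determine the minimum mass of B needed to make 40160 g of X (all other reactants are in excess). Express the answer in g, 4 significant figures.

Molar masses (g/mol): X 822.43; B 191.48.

9350 g

n(X) = 40160 / 822.43 = 48.83 mol
n(B) = (2/2) × 48.83 = 48.83 mol
mass = 48.83 × 191.48 = 9350 g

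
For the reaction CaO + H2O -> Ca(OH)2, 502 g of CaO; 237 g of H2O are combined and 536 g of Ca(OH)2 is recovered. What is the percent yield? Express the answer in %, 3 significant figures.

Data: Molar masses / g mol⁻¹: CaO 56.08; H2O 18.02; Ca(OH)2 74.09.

n(CaO) = 502.0 / 56.08 = 8.951 mol
n(H2O) = 237.0 / 18.02 = 13.15 mol
n/ν for CaO = 8.951/1 = 8.951
n/ν for H2O = 13.15/1 = 13.15
Smallest n/ν is CaO → limiting reagent.
theoretical n(Ca(OH)2) = (1/1) × 8.951 = 8.951 mol → 663.2 g
% yield = 536 / 663.2 × 100 = 80.82 %

80.8 %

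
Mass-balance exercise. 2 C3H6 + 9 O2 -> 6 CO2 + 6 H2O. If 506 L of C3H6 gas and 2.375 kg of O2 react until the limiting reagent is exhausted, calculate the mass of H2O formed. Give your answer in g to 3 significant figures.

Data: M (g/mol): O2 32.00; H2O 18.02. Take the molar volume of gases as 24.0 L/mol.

n(C3H6) = 506.0 / 24.0 = 21.08 mol
n(O2) = 2.375×1000 / 32.00 = 74.22 mol
n/ν → C3H6: 10.54, O2: 8.247; O2 is limiting.
n(H2O) = (6/9) × 74.22 = 49.48 mol
mass = 49.48 × 18.02 = 891.6 g

892 g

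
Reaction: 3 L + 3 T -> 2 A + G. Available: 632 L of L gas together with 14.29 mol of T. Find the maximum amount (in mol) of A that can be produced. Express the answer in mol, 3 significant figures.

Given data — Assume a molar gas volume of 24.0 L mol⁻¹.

9.53 mol

n(L) = 632.0 / 24.0 = 26.33 mol
n(T) = 14.29 mol
n/ν → L: 8.777, T: 4.763; T is limiting.
n(A) = (2/3) × 14.29 = 9.527 mol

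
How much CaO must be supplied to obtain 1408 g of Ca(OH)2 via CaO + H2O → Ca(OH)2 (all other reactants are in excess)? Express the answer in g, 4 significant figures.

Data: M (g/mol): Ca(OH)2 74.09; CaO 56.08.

n(Ca(OH)2) = 1408 / 74.09 = 19.00 mol
n(CaO) = (1/1) × 19.00 = 19.00 mol
mass = 19.00 × 56.08 = 1066 g

1066 g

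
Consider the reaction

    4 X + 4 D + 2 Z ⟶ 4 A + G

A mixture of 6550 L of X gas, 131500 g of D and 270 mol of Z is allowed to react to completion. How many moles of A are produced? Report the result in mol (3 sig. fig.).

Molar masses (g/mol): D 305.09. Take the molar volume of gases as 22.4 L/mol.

292 mol

n(X) = 6550 / 22.4 = 292.4 mol
n(D) = 131500 / 305.09 = 431.0 mol
n(Z) = 270.0 mol
n/ν for X = 292.4/4 = 73.10
n/ν for D = 431.0/4 = 107.8
n/ν for Z = 270.0/2 = 135.0
Smallest n/ν is X → limiting reagent.
n(A) = (4/4) × 292.4 = 292.4 mol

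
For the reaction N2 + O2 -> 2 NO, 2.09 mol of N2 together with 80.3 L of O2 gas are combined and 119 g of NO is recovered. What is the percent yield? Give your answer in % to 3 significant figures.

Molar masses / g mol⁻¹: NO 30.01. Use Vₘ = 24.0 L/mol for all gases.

n(N2) = 2.090 mol
n(O2) = 80.30 / 24.0 = 3.346 mol
n/ν for N2 = 2.090/1 = 2.090
n/ν for O2 = 3.346/1 = 3.346
Smallest n/ν is N2 → limiting reagent.
theoretical n(NO) = (2/1) × 2.090 = 4.180 mol → 125.4 g
% yield = 119 / 125.4 × 100 = 94.90 %

94.9 %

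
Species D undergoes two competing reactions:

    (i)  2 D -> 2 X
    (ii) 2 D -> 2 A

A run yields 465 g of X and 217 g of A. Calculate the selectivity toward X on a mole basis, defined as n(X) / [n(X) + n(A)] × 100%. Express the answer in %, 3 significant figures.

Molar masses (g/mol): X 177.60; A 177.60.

68.2 %

n(X) = 465 / 177.60 = 2.618 mol
n(A) = 217 / 177.60 = 1.222 mol
selectivity = 2.618/(2.618+1.222) × 100 = 68.18 %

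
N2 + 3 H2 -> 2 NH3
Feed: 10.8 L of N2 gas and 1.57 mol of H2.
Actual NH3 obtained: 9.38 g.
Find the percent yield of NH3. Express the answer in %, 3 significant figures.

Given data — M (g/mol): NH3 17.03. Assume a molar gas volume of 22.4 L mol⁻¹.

57.1 %

n(N2) = 10.80 / 22.4 = 0.4821 mol
n(H2) = 1.570 mol
n/ν for N2 = 0.4821/1 = 0.4821
n/ν for H2 = 1.570/3 = 0.5233
Smallest n/ν is N2 → limiting reagent.
theoretical n(NH3) = (2/1) × 0.4821 = 0.9642 mol → 16.42 g
% yield = 9.38 / 16.42 × 100 = 57.13 %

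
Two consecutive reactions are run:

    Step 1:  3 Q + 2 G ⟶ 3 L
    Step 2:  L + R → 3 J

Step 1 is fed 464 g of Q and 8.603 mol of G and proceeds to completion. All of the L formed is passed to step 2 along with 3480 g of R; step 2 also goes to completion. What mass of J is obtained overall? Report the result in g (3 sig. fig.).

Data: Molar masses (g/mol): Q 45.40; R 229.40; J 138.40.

Step 1:
n(Q) = 464.0 / 45.40 = 10.22 mol
n(G) = 8.603 mol
n/ν → Q: 3.407, G: 4.302; Q is limiting.
n(L) produced = (3/3) × 10.22 = 10.22 mol
Step 2:
n(L) available = 10.22 mol
n(R) = 3480 / 229.40 = 15.17 mol
n/ν → L: 10.22, R: 15.17; L is limiting.
n(J) = (3/1) × 10.22 = 30.66 mol
mass = 30.66 × 138.40 = 4243 g

4240 g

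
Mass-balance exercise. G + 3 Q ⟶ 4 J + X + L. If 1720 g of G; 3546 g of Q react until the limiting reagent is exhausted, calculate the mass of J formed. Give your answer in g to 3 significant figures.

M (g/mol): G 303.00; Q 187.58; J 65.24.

1480 g

n(G) = 1720 / 303.00 = 5.677 mol
n(Q) = 3546 / 187.58 = 18.90 mol
n/ν for G = 5.677/1 = 5.677
n/ν for Q = 18.90/3 = 6.300
Smallest n/ν is G → limiting reagent.
n(J) = (4/1) × 5.677 = 22.71 mol
mass = 22.71 × 65.24 = 1482 g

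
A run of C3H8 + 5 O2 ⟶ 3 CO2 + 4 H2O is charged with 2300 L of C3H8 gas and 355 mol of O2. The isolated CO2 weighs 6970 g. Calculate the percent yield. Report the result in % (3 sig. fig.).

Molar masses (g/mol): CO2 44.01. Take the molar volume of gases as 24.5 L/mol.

n(C3H8) = 2300 / 24.5 = 93.88 mol
n(O2) = 355.0 mol
n/ν → C3H8: 93.88, O2: 71.00; O2 is limiting.
theoretical n(CO2) = (3/5) × 355.0 = 213.0 mol → 9374 g
% yield = 6970 / 9374 × 100 = 74.35 %

74.4 %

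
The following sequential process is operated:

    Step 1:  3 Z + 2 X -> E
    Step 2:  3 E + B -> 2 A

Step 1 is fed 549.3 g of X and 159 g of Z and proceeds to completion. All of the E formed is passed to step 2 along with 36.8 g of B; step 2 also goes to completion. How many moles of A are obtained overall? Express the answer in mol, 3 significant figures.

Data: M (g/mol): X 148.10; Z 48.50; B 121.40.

0.606 mol

Step 1:
n(X) = 549.3 / 148.10 = 3.709 mol
n(Z) = 159.0 / 48.50 = 3.278 mol
n/ν → X: 1.855, Z: 1.093; Z is limiting.
n(E) produced = (1/3) × 3.278 = 1.093 mol
Step 2:
n(E) available = 1.093 mol
n(B) = 36.80 / 121.40 = 0.3031 mol
n/ν → E: 0.3643, B: 0.3031; B is limiting.
n(A) = (2/1) × 0.3031 = 0.6062 mol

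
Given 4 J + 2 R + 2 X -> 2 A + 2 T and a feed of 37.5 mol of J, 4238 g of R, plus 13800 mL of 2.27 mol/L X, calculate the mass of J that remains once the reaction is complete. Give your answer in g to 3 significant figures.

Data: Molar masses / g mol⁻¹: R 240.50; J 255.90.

578 g

n(J) = 37.50 mol
n(R) = 4238 / 240.50 = 17.62 mol
n(X) = 2.27 × 13800/1000 = 31.33 mol
n/ν → J: 9.375, R: 8.810, X: 15.67; R is limiting.
J consumed = (4/2) × 17.62 = 35.24 mol
J remaining = 37.50 − 35.24 = 2.260 mol
mass = 2.260 × 255.90 = 578.3 g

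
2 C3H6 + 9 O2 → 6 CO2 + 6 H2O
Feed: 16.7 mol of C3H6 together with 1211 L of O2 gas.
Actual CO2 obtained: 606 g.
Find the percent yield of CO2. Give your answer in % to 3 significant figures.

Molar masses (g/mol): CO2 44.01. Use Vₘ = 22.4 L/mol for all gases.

n(C3H6) = 16.70 mol
n(O2) = 1211 / 22.4 = 54.06 mol
n/ν for C3H6 = 16.70/2 = 8.350
n/ν for O2 = 54.06/9 = 6.007
Smallest n/ν is O2 → limiting reagent.
theoretical n(CO2) = (6/9) × 54.06 = 36.04 mol → 1586 g
% yield = 606 / 1586 × 100 = 38.21 %

38.2 %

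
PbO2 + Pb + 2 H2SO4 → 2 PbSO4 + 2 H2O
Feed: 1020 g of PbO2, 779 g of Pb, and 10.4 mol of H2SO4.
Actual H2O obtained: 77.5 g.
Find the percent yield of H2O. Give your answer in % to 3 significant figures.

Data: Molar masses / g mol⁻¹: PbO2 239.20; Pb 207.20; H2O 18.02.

57.2 %

n(PbO2) = 1020 / 239.20 = 4.264 mol
n(Pb) = 779.0 / 207.20 = 3.760 mol
n(H2SO4) = 10.40 mol
n/ν for PbO2 = 4.264/1 = 4.264
n/ν for Pb = 3.760/1 = 3.760
n/ν for H2SO4 = 10.40/2 = 5.200
Smallest n/ν is Pb → limiting reagent.
theoretical n(H2O) = (2/1) × 3.760 = 7.520 mol → 135.5 g
% yield = 77.5 / 135.5 × 100 = 57.20 %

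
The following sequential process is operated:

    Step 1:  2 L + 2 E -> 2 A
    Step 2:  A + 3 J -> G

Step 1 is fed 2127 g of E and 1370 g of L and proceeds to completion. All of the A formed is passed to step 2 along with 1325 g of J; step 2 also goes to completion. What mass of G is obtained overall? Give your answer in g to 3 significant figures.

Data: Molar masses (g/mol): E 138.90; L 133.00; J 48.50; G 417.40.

3800 g

Step 1:
n(E) = 2127 / 138.90 = 15.31 mol
n(L) = 1370 / 133.00 = 10.30 mol
n/ν for E = 15.31/2 = 7.655
n/ν for L = 10.30/2 = 5.150
Smallest n/ν is L → limiting reagent.
n(A) produced = (2/2) × 10.30 = 10.30 mol
Step 2:
n(A) available = 10.30 mol
n(J) = 1325 / 48.50 = 27.32 mol
n/ν for A = 10.30/1 = 10.30
n/ν for J = 27.32/3 = 9.107
Smallest n/ν is J → limiting reagent.
n(G) = (1/3) × 27.32 = 9.107 mol
mass = 9.107 × 417.40 = 3801 g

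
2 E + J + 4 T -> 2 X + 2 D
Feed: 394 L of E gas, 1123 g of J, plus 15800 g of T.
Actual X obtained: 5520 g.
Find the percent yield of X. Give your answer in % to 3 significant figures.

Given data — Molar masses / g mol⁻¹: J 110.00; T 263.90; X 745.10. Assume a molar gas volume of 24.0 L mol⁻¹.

45.1 %

n(E) = 394.0 / 24.0 = 16.42 mol
n(J) = 1123 / 110.00 = 10.21 mol
n(T) = 15800 / 263.90 = 59.87 mol
n/ν for E = 16.42/2 = 8.210
n/ν for J = 10.21/1 = 10.21
n/ν for T = 59.87/4 = 14.97
Smallest n/ν is E → limiting reagent.
theoretical n(X) = (2/2) × 16.42 = 16.42 mol → 12230 g
% yield = 5520 / 12230 × 100 = 45.13 %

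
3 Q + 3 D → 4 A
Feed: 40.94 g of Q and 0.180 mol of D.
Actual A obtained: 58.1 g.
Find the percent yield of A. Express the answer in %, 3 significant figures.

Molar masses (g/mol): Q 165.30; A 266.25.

n(Q) = 40.94 / 165.30 = 0.2477 mol
n(D) = 0.1800 mol
n/ν for Q = 0.2477/3 = 0.08257
n/ν for D = 0.1800/3 = 0.06000
Smallest n/ν is D → limiting reagent.
theoretical n(A) = (4/3) × 0.1800 = 0.2400 mol → 63.90 g
% yield = 58.1 / 63.90 × 100 = 90.92 %

90.9 %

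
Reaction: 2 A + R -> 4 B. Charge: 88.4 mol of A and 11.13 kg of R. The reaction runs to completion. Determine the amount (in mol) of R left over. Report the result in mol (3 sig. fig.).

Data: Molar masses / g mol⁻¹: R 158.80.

25.9 mol

n(A) = 88.40 mol
n(R) = 11.13×1000 / 158.80 = 70.09 mol
n/ν for A = 88.40/2 = 44.20
n/ν for R = 70.09/1 = 70.09
Smallest n/ν is A → limiting reagent.
R consumed = (1/2) × 88.40 = 44.20 mol
R remaining = 70.09 − 44.20 = 25.89 mol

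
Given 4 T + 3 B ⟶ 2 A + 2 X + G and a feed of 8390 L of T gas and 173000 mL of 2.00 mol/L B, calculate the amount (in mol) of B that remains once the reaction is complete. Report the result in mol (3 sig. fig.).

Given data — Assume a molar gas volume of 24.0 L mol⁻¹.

83.8 mol

n(T) = 8390 / 24.0 = 349.6 mol
n(B) = 2.00 × 173000/1000 = 346.0 mol
n/ν for T = 349.6/4 = 87.40
n/ν for B = 346.0/3 = 115.3
Smallest n/ν is T → limiting reagent.
B consumed = (3/4) × 349.6 = 262.2 mol
B remaining = 346.0 − 262.2 = 83.80 mol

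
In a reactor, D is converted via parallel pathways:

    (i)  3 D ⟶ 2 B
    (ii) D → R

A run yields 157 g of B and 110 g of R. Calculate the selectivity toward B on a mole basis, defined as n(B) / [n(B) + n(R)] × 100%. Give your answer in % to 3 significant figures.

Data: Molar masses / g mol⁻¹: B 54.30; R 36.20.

48.8 %

n(B) = 157 / 54.30 = 2.891 mol
n(R) = 110 / 36.20 = 3.039 mol
selectivity = 2.891/(2.891+3.039) × 100 = 48.75 %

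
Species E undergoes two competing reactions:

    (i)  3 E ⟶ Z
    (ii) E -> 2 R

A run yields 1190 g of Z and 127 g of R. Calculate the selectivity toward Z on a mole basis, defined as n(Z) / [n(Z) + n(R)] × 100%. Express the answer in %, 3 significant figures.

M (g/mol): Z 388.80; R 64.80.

61.0 %

n(Z) = 1190 / 388.80 = 3.061 mol
n(R) = 127 / 64.80 = 1.960 mol
selectivity = 3.061/(3.061+1.960) × 100 = 60.96 %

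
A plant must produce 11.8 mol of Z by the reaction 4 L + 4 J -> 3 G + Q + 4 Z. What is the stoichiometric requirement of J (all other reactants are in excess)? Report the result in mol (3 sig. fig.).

11.8 mol

n(Z) = 11.80 mol
n(J) = (4/4) × 11.80 = 11.80 mol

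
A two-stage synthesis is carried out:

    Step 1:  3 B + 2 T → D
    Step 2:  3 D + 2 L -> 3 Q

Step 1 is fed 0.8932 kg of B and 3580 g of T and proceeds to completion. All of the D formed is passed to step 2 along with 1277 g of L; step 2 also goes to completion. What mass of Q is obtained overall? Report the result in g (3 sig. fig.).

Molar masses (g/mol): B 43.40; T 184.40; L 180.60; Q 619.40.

4250 g

Step 1:
n(B) = 0.8932×1000 / 43.40 = 20.58 mol
n(T) = 3580 / 184.40 = 19.41 mol
n/ν → B: 6.860, T: 9.705; B is limiting.
n(D) produced = (1/3) × 20.58 = 6.860 mol
Step 2:
n(D) available = 6.860 mol
n(L) = 1277 / 180.60 = 7.071 mol
n/ν → D: 2.287, L: 3.536; D is limiting.
n(Q) = (3/3) × 6.860 = 6.860 mol
mass = 6.860 × 619.40 = 4249 g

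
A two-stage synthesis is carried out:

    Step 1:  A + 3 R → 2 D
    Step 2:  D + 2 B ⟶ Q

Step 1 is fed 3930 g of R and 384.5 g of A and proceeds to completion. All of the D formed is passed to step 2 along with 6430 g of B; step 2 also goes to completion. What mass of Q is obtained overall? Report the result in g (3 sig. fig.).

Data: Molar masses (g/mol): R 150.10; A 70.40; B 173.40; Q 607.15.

Step 1:
n(R) = 3930 / 150.10 = 26.18 mol
n(A) = 384.5 / 70.40 = 5.462 mol
n/ν for R = 26.18/3 = 8.727
n/ν for A = 5.462/1 = 5.462
Smallest n/ν is A → limiting reagent.
n(D) produced = (2/1) × 5.462 = 10.92 mol
Step 2:
n(D) available = 10.92 mol
n(B) = 6430 / 173.40 = 37.08 mol
n/ν for D = 10.92/1 = 10.92
n/ν for B = 37.08/2 = 18.54
Smallest n/ν is D → limiting reagent.
n(Q) = (1/1) × 10.92 = 10.92 mol
mass = 10.92 × 607.15 = 6630 g

6630 g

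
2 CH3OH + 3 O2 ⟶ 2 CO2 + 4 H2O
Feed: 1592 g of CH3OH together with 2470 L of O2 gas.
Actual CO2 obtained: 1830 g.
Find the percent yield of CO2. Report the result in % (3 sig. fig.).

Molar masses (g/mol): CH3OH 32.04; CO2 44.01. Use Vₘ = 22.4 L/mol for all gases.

83.7 %

n(CH3OH) = 1592 / 32.04 = 49.69 mol
n(O2) = 2470 / 22.4 = 110.3 mol
n/ν for CH3OH = 49.69/2 = 24.85
n/ν for O2 = 110.3/3 = 36.77
Smallest n/ν is CH3OH → limiting reagent.
theoretical n(CO2) = (2/2) × 49.69 = 49.69 mol → 2187 g
% yield = 1830 / 2187 × 100 = 83.68 %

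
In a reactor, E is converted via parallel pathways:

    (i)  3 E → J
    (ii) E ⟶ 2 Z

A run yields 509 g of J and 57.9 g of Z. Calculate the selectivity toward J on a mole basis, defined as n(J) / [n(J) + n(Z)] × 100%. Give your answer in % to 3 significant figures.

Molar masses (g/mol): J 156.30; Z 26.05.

59.4 %

n(J) = 509 / 156.30 = 3.257 mol
n(Z) = 57.9 / 26.05 = 2.223 mol
selectivity = 3.257/(3.257+2.223) × 100 = 59.43 %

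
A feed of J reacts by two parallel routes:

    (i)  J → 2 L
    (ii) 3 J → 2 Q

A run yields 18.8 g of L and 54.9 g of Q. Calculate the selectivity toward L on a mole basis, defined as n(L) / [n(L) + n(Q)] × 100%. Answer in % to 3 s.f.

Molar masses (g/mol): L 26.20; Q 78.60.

50.7 %

n(L) = 18.8 / 26.20 = 0.7176 mol
n(Q) = 54.9 / 78.60 = 0.6985 mol
selectivity = 0.7176/(0.7176+0.6985) × 100 = 50.67 %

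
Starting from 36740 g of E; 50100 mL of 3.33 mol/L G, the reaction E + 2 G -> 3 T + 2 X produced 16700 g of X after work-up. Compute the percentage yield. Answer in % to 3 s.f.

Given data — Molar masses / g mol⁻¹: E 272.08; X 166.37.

60.2 %

n(E) = 36740 / 272.08 = 135.0 mol
n(G) = 3.33 × 50100/1000 = 166.8 mol
n/ν → E: 135.0, G: 83.40; G is limiting.
theoretical n(X) = (2/2) × 166.8 = 166.8 mol → 27750 g
% yield = 16700 / 27750 × 100 = 60.18 %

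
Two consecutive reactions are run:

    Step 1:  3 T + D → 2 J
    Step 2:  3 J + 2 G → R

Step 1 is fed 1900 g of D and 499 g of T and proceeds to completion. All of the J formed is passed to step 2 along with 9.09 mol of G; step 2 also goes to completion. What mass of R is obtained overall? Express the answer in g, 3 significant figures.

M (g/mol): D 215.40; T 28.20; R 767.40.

3020 g

Step 1:
n(D) = 1900 / 215.40 = 8.821 mol
n(T) = 499.0 / 28.20 = 17.70 mol
n/ν → D: 8.821, T: 5.900; T is limiting.
n(J) produced = (2/3) × 17.70 = 11.80 mol
Step 2:
n(J) available = 11.80 mol
n(G) = 9.090 mol
n/ν → J: 3.933, G: 4.545; J is limiting.
n(R) = (1/3) × 11.80 = 3.933 mol
mass = 3.933 × 767.40 = 3018 g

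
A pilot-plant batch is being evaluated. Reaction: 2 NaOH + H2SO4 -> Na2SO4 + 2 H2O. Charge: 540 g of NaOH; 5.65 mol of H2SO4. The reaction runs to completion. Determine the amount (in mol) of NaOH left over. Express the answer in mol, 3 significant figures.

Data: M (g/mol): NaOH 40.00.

2.20 mol

n(NaOH) = 540.0 / 40.00 = 13.50 mol
n(H2SO4) = 5.650 mol
n/ν for NaOH = 13.50/2 = 6.750
n/ν for H2SO4 = 5.650/1 = 5.650
Smallest n/ν is H2SO4 → limiting reagent.
NaOH consumed = (2/1) × 5.650 = 11.30 mol
NaOH remaining = 13.50 − 11.30 = 2.200 mol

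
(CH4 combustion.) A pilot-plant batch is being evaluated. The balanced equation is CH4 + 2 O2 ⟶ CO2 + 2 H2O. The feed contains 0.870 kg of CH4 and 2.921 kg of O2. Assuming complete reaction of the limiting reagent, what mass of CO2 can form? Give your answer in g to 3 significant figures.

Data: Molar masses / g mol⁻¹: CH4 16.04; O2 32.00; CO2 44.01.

2010 g

n(CH4) = 0.8700×1000 / 16.04 = 54.24 mol
n(O2) = 2.921×1000 / 32.00 = 91.28 mol
n/ν for CH4 = 54.24/1 = 54.24
n/ν for O2 = 91.28/2 = 45.64
Smallest n/ν is O2 → limiting reagent.
n(CO2) = (1/2) × 91.28 = 45.64 mol
mass = 45.64 × 44.01 = 2009 g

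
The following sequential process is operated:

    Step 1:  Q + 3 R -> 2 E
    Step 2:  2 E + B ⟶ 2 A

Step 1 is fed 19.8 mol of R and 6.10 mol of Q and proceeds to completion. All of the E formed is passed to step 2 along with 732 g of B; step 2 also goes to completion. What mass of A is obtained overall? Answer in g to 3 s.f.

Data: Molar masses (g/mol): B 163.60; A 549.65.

Step 1:
n(R) = 19.80 mol
n(Q) = 6.100 mol
n/ν for R = 19.80/3 = 6.600
n/ν for Q = 6.100/1 = 6.100
Smallest n/ν is Q → limiting reagent.
n(E) produced = (2/1) × 6.100 = 12.20 mol
Step 2:
n(E) available = 12.20 mol
n(B) = 732.0 / 163.60 = 4.474 mol
n/ν for E = 12.20/2 = 6.100
n/ν for B = 4.474/1 = 4.474
Smallest n/ν is B → limiting reagent.
n(A) = (2/1) × 4.474 = 8.948 mol
mass = 8.948 × 549.65 = 4918 g

4920 g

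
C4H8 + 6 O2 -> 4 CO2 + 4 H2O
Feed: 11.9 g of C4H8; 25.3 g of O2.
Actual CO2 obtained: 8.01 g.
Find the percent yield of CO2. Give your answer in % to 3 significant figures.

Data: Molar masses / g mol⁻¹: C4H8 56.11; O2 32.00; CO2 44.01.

34.5 %

n(C4H8) = 11.90 / 56.11 = 0.2121 mol
n(O2) = 25.30 / 32.00 = 0.7906 mol
n/ν for C4H8 = 0.2121/1 = 0.2121
n/ν for O2 = 0.7906/6 = 0.1318
Smallest n/ν is O2 → limiting reagent.
theoretical n(CO2) = (4/6) × 0.7906 = 0.5271 mol → 23.20 g
% yield = 8.01 / 23.20 × 100 = 34.53 %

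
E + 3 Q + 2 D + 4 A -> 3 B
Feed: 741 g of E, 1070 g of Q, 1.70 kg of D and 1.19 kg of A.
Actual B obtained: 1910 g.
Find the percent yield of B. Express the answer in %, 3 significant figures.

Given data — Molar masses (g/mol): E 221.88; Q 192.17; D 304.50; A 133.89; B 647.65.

n(E) = 741.0 / 221.88 = 3.340 mol
n(Q) = 1070 / 192.17 = 5.568 mol
n(D) = 1.700×1000 / 304.50 = 5.583 mol
n(A) = 1.190×1000 / 133.89 = 8.888 mol
n/ν for E = 3.340/1 = 3.340
n/ν for Q = 5.568/3 = 1.856
n/ν for D = 5.583/2 = 2.792
n/ν for A = 8.888/4 = 2.222
Smallest n/ν is Q → limiting reagent.
theoretical n(B) = (3/3) × 5.568 = 5.568 mol → 3606 g
% yield = 1910 / 3606 × 100 = 52.97 %

53.0 %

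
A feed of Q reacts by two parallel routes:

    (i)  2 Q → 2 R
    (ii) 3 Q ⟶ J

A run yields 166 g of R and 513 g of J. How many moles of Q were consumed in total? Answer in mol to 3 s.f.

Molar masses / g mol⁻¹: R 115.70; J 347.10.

5.87 mol

n(R) = 166 / 115.70 = 1.435 mol
n(J) = 513 / 347.10 = 1.478 mol
n(Q) via (i) = (2/2)×1.435 = 1.435 mol
n(Q) via (ii) = (3/1)×1.478 = 4.434 mol
total n(Q) = 1.435 + 4.434 = 5.869 mol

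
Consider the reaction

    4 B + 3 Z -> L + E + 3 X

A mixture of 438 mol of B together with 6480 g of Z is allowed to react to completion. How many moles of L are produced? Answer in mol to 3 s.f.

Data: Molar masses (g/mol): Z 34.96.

n(B) = 438.0 mol
n(Z) = 6480 / 34.96 = 185.4 mol
n/ν → B: 109.5, Z: 61.80; Z is limiting.
n(L) = (1/3) × 185.4 = 61.80 mol

61.8 mol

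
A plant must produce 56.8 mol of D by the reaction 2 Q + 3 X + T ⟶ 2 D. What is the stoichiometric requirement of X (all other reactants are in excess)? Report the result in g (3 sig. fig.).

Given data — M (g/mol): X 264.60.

22500 g

n(D) = 56.80 mol
n(X) = (3/2) × 56.80 = 85.20 mol
mass = 85.20 × 264.60 = 22540 g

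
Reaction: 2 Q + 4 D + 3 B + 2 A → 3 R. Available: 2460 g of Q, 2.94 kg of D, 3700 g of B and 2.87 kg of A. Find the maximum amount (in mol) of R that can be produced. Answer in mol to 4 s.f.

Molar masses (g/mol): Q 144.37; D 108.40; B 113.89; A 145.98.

20.34 mol

n(Q) = 2460 / 144.37 = 17.04 mol
n(D) = 2.940×1000 / 108.40 = 27.12 mol
n(B) = 3700 / 113.89 = 32.49 mol
n(A) = 2.870×1000 / 145.98 = 19.66 mol
n/ν for Q = 17.04/2 = 8.520
n/ν for D = 27.12/4 = 6.780
n/ν for B = 32.49/3 = 10.83
n/ν for A = 19.66/2 = 9.830
Smallest n/ν is D → limiting reagent.
n(R) = (3/4) × 27.12 = 20.34 mol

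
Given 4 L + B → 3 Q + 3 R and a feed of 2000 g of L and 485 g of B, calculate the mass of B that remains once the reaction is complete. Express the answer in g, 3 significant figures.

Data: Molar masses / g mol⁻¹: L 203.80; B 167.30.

n(L) = 2000 / 203.80 = 9.814 mol
n(B) = 485.0 / 167.30 = 2.899 mol
n/ν → L: 2.454, B: 2.899; L is limiting.
B consumed = (1/4) × 9.814 = 2.454 mol
B remaining = 2.899 − 2.454 = 0.4450 mol
mass = 0.4450 × 167.30 = 74.45 g

74.5 g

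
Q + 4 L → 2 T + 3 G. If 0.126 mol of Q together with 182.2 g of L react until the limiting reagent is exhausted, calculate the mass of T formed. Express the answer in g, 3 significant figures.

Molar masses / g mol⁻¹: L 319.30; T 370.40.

93.3 g

n(Q) = 0.1260 mol
n(L) = 182.2 / 319.30 = 0.5706 mol
n/ν → Q: 0.1260, L: 0.1427; Q is limiting.
n(T) = (2/1) × 0.1260 = 0.2520 mol
mass = 0.2520 × 370.40 = 93.34 g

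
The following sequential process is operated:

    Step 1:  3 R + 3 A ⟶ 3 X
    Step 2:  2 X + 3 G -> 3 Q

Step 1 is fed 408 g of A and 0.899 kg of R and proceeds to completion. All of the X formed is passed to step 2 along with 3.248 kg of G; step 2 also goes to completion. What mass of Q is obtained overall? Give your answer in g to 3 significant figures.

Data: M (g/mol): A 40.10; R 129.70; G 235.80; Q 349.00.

3630 g

Step 1:
n(A) = 408.0 / 40.10 = 10.17 mol
n(R) = 0.8990×1000 / 129.70 = 6.931 mol
n/ν for A = 10.17/3 = 3.390
n/ν for R = 6.931/3 = 2.310
Smallest n/ν is R → limiting reagent.
n(X) produced = (3/3) × 6.931 = 6.931 mol
Step 2:
n(X) available = 6.931 mol
n(G) = 3.248×1000 / 235.80 = 13.77 mol
n/ν for X = 6.931/2 = 3.466
n/ν for G = 13.77/3 = 4.590
Smallest n/ν is X → limiting reagent.
n(Q) = (3/2) × 6.931 = 10.40 mol
mass = 10.40 × 349.00 = 3630 g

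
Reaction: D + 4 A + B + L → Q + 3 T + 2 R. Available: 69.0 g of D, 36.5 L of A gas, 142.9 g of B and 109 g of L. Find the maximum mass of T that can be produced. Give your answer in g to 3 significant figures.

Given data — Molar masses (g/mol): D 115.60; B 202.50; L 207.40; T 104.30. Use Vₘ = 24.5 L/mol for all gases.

117 g

n(D) = 69.00 / 115.60 = 0.5969 mol
n(A) = 36.50 / 24.5 = 1.490 mol
n(B) = 142.9 / 202.50 = 0.7057 mol
n(L) = 109.0 / 207.40 = 0.5256 mol
n/ν for D = 0.5969/1 = 0.5969
n/ν for A = 1.490/4 = 0.3725
n/ν for B = 0.7057/1 = 0.7057
n/ν for L = 0.5256/1 = 0.5256
Smallest n/ν is A → limiting reagent.
n(T) = (3/4) × 1.490 = 1.118 mol
mass = 1.118 × 104.30 = 116.6 g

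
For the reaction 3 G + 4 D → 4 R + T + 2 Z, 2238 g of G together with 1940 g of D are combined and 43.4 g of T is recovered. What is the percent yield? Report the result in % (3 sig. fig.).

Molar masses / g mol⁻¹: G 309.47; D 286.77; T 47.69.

53.8 %

n(G) = 2238 / 309.47 = 7.232 mol
n(D) = 1940 / 286.77 = 6.765 mol
n/ν for G = 7.232/3 = 2.411
n/ν for D = 6.765/4 = 1.691
Smallest n/ν is D → limiting reagent.
theoretical n(T) = (1/4) × 6.765 = 1.691 mol → 80.64 g
% yield = 43.4 / 80.64 × 100 = 53.82 %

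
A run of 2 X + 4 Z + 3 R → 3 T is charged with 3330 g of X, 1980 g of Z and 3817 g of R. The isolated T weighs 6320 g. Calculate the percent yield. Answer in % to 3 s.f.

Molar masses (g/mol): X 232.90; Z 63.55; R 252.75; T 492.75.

84.9 %

n(X) = 3330 / 232.90 = 14.30 mol
n(Z) = 1980 / 63.55 = 31.16 mol
n(R) = 3817 / 252.75 = 15.10 mol
n/ν for X = 14.30/2 = 7.150
n/ν for Z = 31.16/4 = 7.790
n/ν for R = 15.10/3 = 5.033
Smallest n/ν is R → limiting reagent.
theoretical n(T) = (3/3) × 15.10 = 15.10 mol → 7441 g
% yield = 6320 / 7441 × 100 = 84.93 %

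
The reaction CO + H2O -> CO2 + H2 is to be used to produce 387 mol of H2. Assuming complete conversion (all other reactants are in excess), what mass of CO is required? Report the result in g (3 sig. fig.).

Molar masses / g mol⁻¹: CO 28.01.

n(H2) = 387.0 mol
n(CO) = (1/1) × 387.0 = 387.0 mol
mass = 387.0 × 28.01 = 10840 g

10800 g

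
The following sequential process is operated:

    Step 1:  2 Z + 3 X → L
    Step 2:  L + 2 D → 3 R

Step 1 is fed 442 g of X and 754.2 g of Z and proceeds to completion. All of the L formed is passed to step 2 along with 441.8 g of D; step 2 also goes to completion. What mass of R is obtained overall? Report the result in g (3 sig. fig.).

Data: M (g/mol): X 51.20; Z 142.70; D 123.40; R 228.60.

Step 1:
n(X) = 442.0 / 51.20 = 8.633 mol
n(Z) = 754.2 / 142.70 = 5.285 mol
n/ν for X = 8.633/3 = 2.878
n/ν for Z = 5.285/2 = 2.643
Smallest n/ν is Z → limiting reagent.
n(L) produced = (1/2) × 5.285 = 2.643 mol
Step 2:
n(L) available = 2.643 mol
n(D) = 441.8 / 123.40 = 3.580 mol
n/ν for L = 2.643/1 = 2.643
n/ν for D = 3.580/2 = 1.790
Smallest n/ν is D → limiting reagent.
n(R) = (3/2) × 3.580 = 5.370 mol
mass = 5.370 × 228.60 = 1228 g

1230 g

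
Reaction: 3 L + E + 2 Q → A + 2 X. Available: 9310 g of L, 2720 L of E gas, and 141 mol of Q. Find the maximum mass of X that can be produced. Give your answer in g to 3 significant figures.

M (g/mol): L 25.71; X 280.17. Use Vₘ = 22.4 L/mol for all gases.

39500 g

n(L) = 9310 / 25.71 = 362.1 mol
n(E) = 2720 / 22.4 = 121.4 mol
n(Q) = 141.0 mol
n/ν for L = 362.1/3 = 120.7
n/ν for E = 121.4/1 = 121.4
n/ν for Q = 141.0/2 = 70.50
Smallest n/ν is Q → limiting reagent.
n(X) = (2/2) × 141.0 = 141.0 mol
mass = 141.0 × 280.17 = 39500 g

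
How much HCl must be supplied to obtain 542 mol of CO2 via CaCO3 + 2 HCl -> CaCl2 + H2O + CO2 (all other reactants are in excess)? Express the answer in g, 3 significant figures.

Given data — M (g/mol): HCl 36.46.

39500 g

n(CO2) = 542.0 mol
n(HCl) = (2/1) × 542.0 = 1084 mol
mass = 1084 × 36.46 = 39520 g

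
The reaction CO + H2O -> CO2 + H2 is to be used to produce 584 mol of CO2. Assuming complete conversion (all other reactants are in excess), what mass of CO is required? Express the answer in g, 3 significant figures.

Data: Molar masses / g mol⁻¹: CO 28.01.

16400 g

n(CO2) = 584.0 mol
n(CO) = (1/1) × 584.0 = 584.0 mol
mass = 584.0 × 28.01 = 16360 g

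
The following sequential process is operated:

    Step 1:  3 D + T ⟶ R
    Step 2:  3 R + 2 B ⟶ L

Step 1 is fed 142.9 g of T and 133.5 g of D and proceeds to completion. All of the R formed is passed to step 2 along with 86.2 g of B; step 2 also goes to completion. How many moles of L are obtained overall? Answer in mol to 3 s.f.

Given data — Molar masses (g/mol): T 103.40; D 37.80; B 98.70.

Step 1:
n(T) = 142.9 / 103.40 = 1.382 mol
n(D) = 133.5 / 37.80 = 3.532 mol
n/ν for T = 1.382/1 = 1.382
n/ν for D = 3.532/3 = 1.177
Smallest n/ν is D → limiting reagent.
n(R) produced = (1/3) × 3.532 = 1.177 mol
Step 2:
n(R) available = 1.177 mol
n(B) = 86.20 / 98.70 = 0.8734 mol
n/ν for R = 1.177/3 = 0.3923
n/ν for B = 0.8734/2 = 0.4367
Smallest n/ν is R → limiting reagent.
n(L) = (1/3) × 1.177 = 0.3923 mol

0.392 mol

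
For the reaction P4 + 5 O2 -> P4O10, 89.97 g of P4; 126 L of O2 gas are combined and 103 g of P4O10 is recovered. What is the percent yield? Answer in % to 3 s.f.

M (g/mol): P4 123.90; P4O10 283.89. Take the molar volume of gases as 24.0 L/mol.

50.0 %

n(P4) = 89.97 / 123.90 = 0.7262 mol
n(O2) = 126.0 / 24.0 = 5.250 mol
n/ν for P4 = 0.7262/1 = 0.7262
n/ν for O2 = 5.250/5 = 1.050
Smallest n/ν is P4 → limiting reagent.
theoretical n(P4O10) = (1/1) × 0.7262 = 0.7262 mol → 206.2 g
% yield = 103 / 206.2 × 100 = 49.95 %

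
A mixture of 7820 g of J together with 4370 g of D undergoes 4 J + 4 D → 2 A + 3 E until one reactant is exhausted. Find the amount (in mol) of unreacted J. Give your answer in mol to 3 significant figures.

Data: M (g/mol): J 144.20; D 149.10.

n(J) = 7820 / 144.20 = 54.23 mol
n(D) = 4370 / 149.10 = 29.31 mol
n/ν for J = 54.23/4 = 13.56
n/ν for D = 29.31/4 = 7.328
Smallest n/ν is D → limiting reagent.
J consumed = (4/4) × 29.31 = 29.31 mol
J remaining = 54.23 − 29.31 = 24.92 mol

24.9 mol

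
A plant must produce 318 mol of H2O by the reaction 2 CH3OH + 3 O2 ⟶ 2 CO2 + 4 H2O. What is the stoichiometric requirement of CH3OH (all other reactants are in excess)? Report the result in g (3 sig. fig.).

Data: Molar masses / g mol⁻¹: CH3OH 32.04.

n(H2O) = 318.0 mol
n(CH3OH) = (2/4) × 318.0 = 159.0 mol
mass = 159.0 × 32.04 = 5094 g

5090 g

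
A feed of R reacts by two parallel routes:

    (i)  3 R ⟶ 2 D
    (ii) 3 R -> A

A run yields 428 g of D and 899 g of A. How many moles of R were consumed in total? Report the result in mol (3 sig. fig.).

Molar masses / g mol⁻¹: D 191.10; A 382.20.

10.4 mol

n(D) = 428 / 191.10 = 2.240 mol
n(A) = 899 / 382.20 = 2.352 mol
n(R) via (i) = (3/2)×2.240 = 3.360 mol
n(R) via (ii) = (3/1)×2.352 = 7.056 mol
total n(R) = 3.360 + 7.056 = 10.42 mol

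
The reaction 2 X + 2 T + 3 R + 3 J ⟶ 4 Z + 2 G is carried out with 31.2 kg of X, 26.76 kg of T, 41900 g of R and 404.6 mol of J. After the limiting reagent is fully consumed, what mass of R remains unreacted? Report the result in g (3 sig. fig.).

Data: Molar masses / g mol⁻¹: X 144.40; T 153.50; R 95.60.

n(X) = 31.20×1000 / 144.40 = 216.1 mol
n(T) = 26.76×1000 / 153.50 = 174.3 mol
n(R) = 41900 / 95.60 = 438.3 mol
n(J) = 404.6 mol
n/ν for X = 216.1/2 = 108.1
n/ν for T = 174.3/2 = 87.15
n/ν for R = 438.3/3 = 146.1
n/ν for J = 404.6/3 = 134.9
Smallest n/ν is T → limiting reagent.
R consumed = (3/2) × 174.3 = 261.5 mol
R remaining = 438.3 − 261.5 = 176.8 mol
mass = 176.8 × 95.60 = 16900 g

16900 g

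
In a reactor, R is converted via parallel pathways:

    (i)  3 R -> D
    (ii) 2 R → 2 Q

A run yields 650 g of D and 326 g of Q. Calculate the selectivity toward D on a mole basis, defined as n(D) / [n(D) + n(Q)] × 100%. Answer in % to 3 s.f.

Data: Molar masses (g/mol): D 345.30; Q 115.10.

39.9 %

n(D) = 650 / 345.30 = 1.882 mol
n(Q) = 326 / 115.10 = 2.832 mol
selectivity = 1.882/(1.882+2.832) × 100 = 39.92 %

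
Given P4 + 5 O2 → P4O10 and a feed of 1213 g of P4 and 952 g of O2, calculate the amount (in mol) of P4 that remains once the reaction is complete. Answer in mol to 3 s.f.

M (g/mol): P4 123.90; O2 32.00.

n(P4) = 1213 / 123.90 = 9.790 mol
n(O2) = 952.0 / 32.00 = 29.75 mol
n/ν for P4 = 9.790/1 = 9.790
n/ν for O2 = 29.75/5 = 5.950
Smallest n/ν is O2 → limiting reagent.
P4 consumed = (1/5) × 29.75 = 5.950 mol
P4 remaining = 9.790 − 5.950 = 3.840 mol

3.84 mol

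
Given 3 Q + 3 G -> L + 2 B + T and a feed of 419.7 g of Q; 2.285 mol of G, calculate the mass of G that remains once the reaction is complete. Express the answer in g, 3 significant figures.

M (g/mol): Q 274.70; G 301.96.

229 g

n(Q) = 419.7 / 274.70 = 1.528 mol
n(G) = 2.285 mol
n/ν for Q = 1.528/3 = 0.5093
n/ν for G = 2.285/3 = 0.7617
Smallest n/ν is Q → limiting reagent.
G consumed = (3/3) × 1.528 = 1.528 mol
G remaining = 2.285 − 1.528 = 0.7570 mol
mass = 0.7570 × 301.96 = 228.6 g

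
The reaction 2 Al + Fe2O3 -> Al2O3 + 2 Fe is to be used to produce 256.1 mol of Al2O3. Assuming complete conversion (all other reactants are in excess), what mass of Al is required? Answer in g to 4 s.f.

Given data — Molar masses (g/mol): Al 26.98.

13820 g

n(Al2O3) = 256.1 mol
n(Al) = (2/1) × 256.1 = 512.2 mol
mass = 512.2 × 26.98 = 13820 g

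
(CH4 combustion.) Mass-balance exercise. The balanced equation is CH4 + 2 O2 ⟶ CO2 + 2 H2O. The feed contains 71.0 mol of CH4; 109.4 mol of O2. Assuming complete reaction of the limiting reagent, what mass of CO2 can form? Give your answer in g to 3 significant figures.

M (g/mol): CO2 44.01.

n(CH4) = 71.00 mol
n(O2) = 109.4 mol
n/ν for CH4 = 71.00/1 = 71.00
n/ν for O2 = 109.4/2 = 54.70
Smallest n/ν is O2 → limiting reagent.
n(CO2) = (1/2) × 109.4 = 54.70 mol
mass = 54.70 × 44.01 = 2407 g

2410 g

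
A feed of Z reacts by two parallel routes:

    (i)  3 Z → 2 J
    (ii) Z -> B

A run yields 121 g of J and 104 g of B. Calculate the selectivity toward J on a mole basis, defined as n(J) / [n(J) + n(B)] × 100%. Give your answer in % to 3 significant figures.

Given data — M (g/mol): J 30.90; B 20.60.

43.7 %

n(J) = 121 / 30.90 = 3.916 mol
n(B) = 104 / 20.60 = 5.049 mol
selectivity = 3.916/(3.916+5.049) × 100 = 43.68 %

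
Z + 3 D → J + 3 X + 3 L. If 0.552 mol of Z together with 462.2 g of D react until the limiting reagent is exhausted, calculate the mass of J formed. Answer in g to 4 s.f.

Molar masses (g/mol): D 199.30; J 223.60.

n(Z) = 0.5520 mol
n(D) = 462.2 / 199.30 = 2.319 mol
n/ν → Z: 0.5520, D: 0.7730; Z is limiting.
n(J) = (1/1) × 0.5520 = 0.5520 mol
mass = 0.5520 × 223.60 = 123.4 g

123.4 g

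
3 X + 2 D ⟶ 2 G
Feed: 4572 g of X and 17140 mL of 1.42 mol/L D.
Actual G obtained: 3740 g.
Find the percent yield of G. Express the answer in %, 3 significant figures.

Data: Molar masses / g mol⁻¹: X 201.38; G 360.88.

68.5 %

n(X) = 4572 / 201.38 = 22.70 mol
n(D) = 1.42 × 17140/1000 = 24.34 mol
n/ν for X = 22.70/3 = 7.567
n/ν for D = 24.34/2 = 12.17
Smallest n/ν is X → limiting reagent.
theoretical n(G) = (2/3) × 22.70 = 15.13 mol → 5460 g
% yield = 3740 / 5460 × 100 = 68.50 %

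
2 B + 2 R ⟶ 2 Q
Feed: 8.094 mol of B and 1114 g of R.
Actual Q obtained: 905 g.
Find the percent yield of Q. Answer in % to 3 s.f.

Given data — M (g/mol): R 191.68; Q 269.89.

57.7 %

n(B) = 8.094 mol
n(R) = 1114 / 191.68 = 5.812 mol
n/ν for B = 8.094/2 = 4.047
n/ν for R = 5.812/2 = 2.906
Smallest n/ν is R → limiting reagent.
theoretical n(Q) = (2/2) × 5.812 = 5.812 mol → 1569 g
% yield = 905 / 1569 × 100 = 57.68 %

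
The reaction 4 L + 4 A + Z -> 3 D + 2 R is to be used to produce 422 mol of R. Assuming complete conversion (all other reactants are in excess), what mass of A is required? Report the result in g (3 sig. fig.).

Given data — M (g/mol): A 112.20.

n(R) = 422.0 mol
n(A) = (4/2) × 422.0 = 844.0 mol
mass = 844.0 × 112.20 = 94700 g

94700 g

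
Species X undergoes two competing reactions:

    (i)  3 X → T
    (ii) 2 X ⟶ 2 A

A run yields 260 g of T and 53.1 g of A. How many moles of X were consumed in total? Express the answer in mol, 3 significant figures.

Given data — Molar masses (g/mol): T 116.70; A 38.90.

8.05 mol

n(T) = 260 / 116.70 = 2.228 mol
n(A) = 53.1 / 38.90 = 1.365 mol
n(X) via (i) = (3/1)×2.228 = 6.684 mol
n(X) via (ii) = (2/2)×1.365 = 1.365 mol
total n(X) = 6.684 + 1.365 = 8.049 mol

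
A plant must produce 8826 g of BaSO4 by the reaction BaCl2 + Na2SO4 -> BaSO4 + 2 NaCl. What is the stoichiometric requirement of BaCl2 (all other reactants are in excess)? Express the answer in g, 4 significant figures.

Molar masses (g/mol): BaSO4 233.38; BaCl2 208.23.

n(BaSO4) = 8826 / 233.38 = 37.82 mol
n(BaCl2) = (1/1) × 37.82 = 37.82 mol
mass = 37.82 × 208.23 = 7875 g

7875 g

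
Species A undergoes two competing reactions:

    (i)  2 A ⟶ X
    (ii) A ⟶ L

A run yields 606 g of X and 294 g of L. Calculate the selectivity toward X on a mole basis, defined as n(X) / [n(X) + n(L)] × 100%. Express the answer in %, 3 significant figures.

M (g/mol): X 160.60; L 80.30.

50.8 %

n(X) = 606 / 160.60 = 3.773 mol
n(L) = 294 / 80.30 = 3.661 mol
selectivity = 3.773/(3.773+3.661) × 100 = 50.75 %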